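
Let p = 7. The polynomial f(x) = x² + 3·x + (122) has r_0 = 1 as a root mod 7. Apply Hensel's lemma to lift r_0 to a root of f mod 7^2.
r_1 = 15 (mod 49)

Hensel: r_{i+1} = r_i − f(r_i)·(f′(r_i))^{-1} mod 7^{i+2}, f′(x) = 2x + 3. Iterate:
  r_0 = 1 (mod 7)
  r_1 = 15 (mod 49)
Final: r = 15 satisfies f(r) ≡ 0 mod 7^2.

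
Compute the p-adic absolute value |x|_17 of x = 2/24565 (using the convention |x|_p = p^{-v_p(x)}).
|2/24565|_17 = 4913

Step 1 — compute v_17(x) by factoring powers of 17 out of the numerator and denominator: v_17(2/24565) = -3. Step 2 — apply |x|_p = p^{-v_p(x)} = 17^{3} = 4913.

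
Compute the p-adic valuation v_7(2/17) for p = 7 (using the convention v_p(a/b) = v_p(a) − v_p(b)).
v_7(2/17) = 0

Factor powers of 7 from the numerator and denominator of the reduced fraction: 2 = 7^0 · 2 and 17 = 7^0 · 17. Apply v_p(a/b) = v_p(a) − v_p(b): v_7(2/17) = 0 − 0 = 0.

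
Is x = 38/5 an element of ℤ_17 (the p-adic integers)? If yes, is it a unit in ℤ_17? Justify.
x ∈ ℤ_17^× (unit); v_17(x) = 0

ℤ_17 = {x ∈ ℚ_17 : v_17(x) ≥ 0} and ℤ_17^× = {x ∈ ℤ_17 : v_17(x) = 0}. Here v_17(38/5) = v_17(num) − v_17(den) = 0; compare against these criteria.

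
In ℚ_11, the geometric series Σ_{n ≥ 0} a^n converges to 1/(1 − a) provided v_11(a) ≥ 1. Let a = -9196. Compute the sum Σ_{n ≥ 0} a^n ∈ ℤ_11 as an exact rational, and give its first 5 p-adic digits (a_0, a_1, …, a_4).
Σ a^n = 1/(1 − a) = 1/9197;  first 5 digits = (1, 0, 1, 4, 0)

v_11(a) = 2 ≥ 1, so the series converges in ℤ_11 to 1/(1 − a) = 1/(1 − (-9196)) = 1/9197. Expand this rational in ℤ_11: compute digits iteratively via d_i = x_i mod 11, x_{i+1} = (x_i − d_i)/11. The first 5 digits are (1, 0, 1, 4, 0).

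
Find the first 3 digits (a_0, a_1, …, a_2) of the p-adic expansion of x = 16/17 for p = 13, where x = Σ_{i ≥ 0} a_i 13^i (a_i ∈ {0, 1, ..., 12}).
(a_0, …, a_2) = (4, 12, 9)

v_13(16/17) = 0 (numerator and denominator both coprime to 13), so x ∈ ℤ_13^×. Compute digits iteratively via a_i = x_i mod 13, x_{i+1} = (x_i − a_i)/13, with x_0 = x:
  x_0 = 16/17;  a_0 = 4;  x_1 = (x_0 − 4)/13 = -4/17
  x_1 = -4/17;  a_1 = 12;  x_2 = (x_1 − 12)/13 = -16/17
  x_2 = -16/17;  a_2 = 9;  x_3 = (x_2 − 9)/13 = -13/17
Digits: (4, 12, 9).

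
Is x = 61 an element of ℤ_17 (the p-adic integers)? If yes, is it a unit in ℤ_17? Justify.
x ∈ ℤ_17^× (unit); v_17(x) = 0

ℤ_17 = {x ∈ ℚ_17 : v_17(x) ≥ 0} and ℤ_17^× = {x ∈ ℤ_17 : v_17(x) = 0}. Here v_17(61) = v_17(num) − v_17(den) = 0; compare against these criteria.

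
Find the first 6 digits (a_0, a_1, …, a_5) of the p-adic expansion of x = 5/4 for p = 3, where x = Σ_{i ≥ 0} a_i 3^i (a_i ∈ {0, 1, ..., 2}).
(a_0, …, a_5) = (2, 2, 0, 2, 0, 2)

v_3(5/4) = 0 (numerator and denominator both coprime to 3), so x ∈ ℤ_3^×. Compute digits iteratively via a_i = x_i mod 3, x_{i+1} = (x_i − a_i)/3, with x_0 = x:
  x_0 = 5/4;  a_0 = 2;  x_1 = (x_0 − 2)/3 = -1/4
  x_1 = -1/4;  a_1 = 2;  x_2 = (x_1 − 2)/3 = -3/4
  x_2 = -3/4;  a_2 = 0;  x_3 = (x_2 − 0)/3 = -1/4
  x_3 = -1/4;  a_3 = 2;  x_4 = (x_3 − 2)/3 = -3/4
  x_4 = -3/4;  a_4 = 0;  x_5 = (x_4 − 0)/3 = -1/4
  x_5 = -1/4;  a_5 = 2;  x_6 = (x_5 − 2)/3 = -3/4
Digits: (2, 2, 0, 2, 0, 2).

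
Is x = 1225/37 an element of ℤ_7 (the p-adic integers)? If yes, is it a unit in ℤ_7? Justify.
x ∈ ℤ_7 but not a unit; v_7(x) = 2 > 0

ℤ_7 = {x ∈ ℚ_7 : v_7(x) ≥ 0} and ℤ_7^× = {x ∈ ℤ_7 : v_7(x) = 0}. Here v_7(1225/37) = v_7(num) − v_7(den) = 2; compare against these criteria.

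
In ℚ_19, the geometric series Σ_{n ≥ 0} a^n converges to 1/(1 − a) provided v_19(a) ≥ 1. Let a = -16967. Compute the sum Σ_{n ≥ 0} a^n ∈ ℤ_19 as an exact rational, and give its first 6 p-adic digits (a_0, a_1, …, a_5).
Σ a^n = 1/(1 − a) = 1/16968;  first 6 digits = (1, 0, 10, 16, 4, 2)

v_19(a) = 2 ≥ 1, so the series converges in ℤ_19 to 1/(1 − a) = 1/(1 − (-16967)) = 1/16968. Expand this rational in ℤ_19: compute digits iteratively via d_i = x_i mod 19, x_{i+1} = (x_i − d_i)/19. The first 6 digits are (1, 0, 10, 16, 4, 2).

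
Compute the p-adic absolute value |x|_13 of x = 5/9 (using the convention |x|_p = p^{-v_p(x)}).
|5/9|_13 = 1

Step 1 — compute v_13(x) by factoring powers of 13 out of the numerator and denominator: v_13(5/9) = 0. Step 2 — apply |x|_p = p^{-v_p(x)} = 13^{0} = 1.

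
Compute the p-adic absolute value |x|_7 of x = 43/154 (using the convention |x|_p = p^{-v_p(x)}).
|43/154|_7 = 7

Step 1 — compute v_7(x) by factoring powers of 7 out of the numerator and denominator: v_7(43/154) = -1. Step 2 — apply |x|_p = p^{-v_p(x)} = 7^{1} = 7.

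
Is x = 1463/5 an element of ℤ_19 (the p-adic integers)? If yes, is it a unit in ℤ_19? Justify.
x ∈ ℤ_19 but not a unit; v_19(x) = 1 > 0

ℤ_19 = {x ∈ ℚ_19 : v_19(x) ≥ 0} and ℤ_19^× = {x ∈ ℤ_19 : v_19(x) = 0}. Here v_19(1463/5) = v_19(num) − v_19(den) = 1; compare against these criteria.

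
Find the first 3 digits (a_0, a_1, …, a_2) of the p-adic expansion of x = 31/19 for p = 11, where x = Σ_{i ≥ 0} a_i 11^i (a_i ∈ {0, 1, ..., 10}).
(a_0, …, a_2) = (8, 0, 4)

v_11(31/19) = 0 (numerator and denominator both coprime to 11), so x ∈ ℤ_11^×. Compute digits iteratively via a_i = x_i mod 11, x_{i+1} = (x_i − a_i)/11, with x_0 = x:
  x_0 = 31/19;  a_0 = 8;  x_1 = (x_0 − 8)/11 = -11/19
  x_1 = -11/19;  a_1 = 0;  x_2 = (x_1 − 0)/11 = -1/19
  x_2 = -1/19;  a_2 = 4;  x_3 = (x_2 − 4)/11 = -7/19
Digits: (8, 0, 4).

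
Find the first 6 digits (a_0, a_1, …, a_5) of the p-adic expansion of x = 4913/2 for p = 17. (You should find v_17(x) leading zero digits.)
(a_0, …, a_5) = (0, 0, 0, 9, 8, 8)

v_17(4913/2) = 3, so a_0 = ... = a_2 = 0. Factor out: x = 17^3 · u with u = 1/2 a unit in ℤ_17. Expand u iteratively via a_{v+i} = u_i mod 17, u_{i+1} = (u_i − a_{v+i})/17:
  u_0 = 1/2;  a_3 = 9;  u_1 = (u_0 − 9)/17 = -1/2
  u_1 = -1/2;  a_4 = 8;  u_2 = (u_1 − 8)/17 = -1/2
  u_2 = -1/2;  a_5 = 8;  u_3 = (u_2 − 8)/17 = -1/2
Digits: (0, 0, 0, 9, 8, 8).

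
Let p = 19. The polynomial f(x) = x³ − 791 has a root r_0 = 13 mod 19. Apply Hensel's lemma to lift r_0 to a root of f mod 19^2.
r_1 = 127 (mod 361)

Hensel: r_{i+1} = r_i − f(r_i)/f′(r_i) mod 19^{i+2}, where f′(x) = 3x². Iterate:
  r_0 = 13 (mod 19)
  r_1 = 127 (mod 361)
Final: r = 127 with f(r) ≡ 0 mod 19^2.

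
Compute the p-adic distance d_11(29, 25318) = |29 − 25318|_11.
d_11(29, 25318) = 1/1331

Step 1 — x − y = 29 − 25318 = -25289. Step 2 — v_11(-25289) = 3 (factor: -25289 = −(11^3 · 19); the sign does not affect v_p). Step 3 — |x − y|_11 = 11^{-3} = 1/1331.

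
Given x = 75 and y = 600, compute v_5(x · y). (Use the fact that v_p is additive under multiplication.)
v_5(45000) = 4

v_p(x) = 2 (factor: 75 = 5^2 · 3); v_p(y) = 2 (factor: 600 = 5^2 · 24). Additivity: v_p(xy) = v_p(x) + v_p(y) = 2 + 2 = 4. (Direct check: xy = 45000 = 5^4 · (72).)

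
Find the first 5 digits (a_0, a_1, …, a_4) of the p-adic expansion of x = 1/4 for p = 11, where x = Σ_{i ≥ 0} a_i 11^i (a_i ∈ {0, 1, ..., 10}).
(a_0, …, a_4) = (3, 8, 2, 8, 2)

v_11(1/4) = 0 (numerator and denominator both coprime to 11), so x ∈ ℤ_11^×. Compute digits iteratively via a_i = x_i mod 11, x_{i+1} = (x_i − a_i)/11, with x_0 = x:
  x_0 = 1/4;  a_0 = 3;  x_1 = (x_0 − 3)/11 = -1/4
  x_1 = -1/4;  a_1 = 8;  x_2 = (x_1 − 8)/11 = -3/4
  x_2 = -3/4;  a_2 = 2;  x_3 = (x_2 − 2)/11 = -1/4
  x_3 = -1/4;  a_3 = 8;  x_4 = (x_3 − 8)/11 = -3/4
  x_4 = -3/4;  a_4 = 2;  x_5 = (x_4 − 2)/11 = -1/4
Digits: (3, 8, 2, 8, 2).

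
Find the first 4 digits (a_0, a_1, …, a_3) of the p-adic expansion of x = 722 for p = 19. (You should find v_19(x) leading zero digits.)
(a_0, …, a_3) = (0, 0, 2, 0)

v_19(722) = 2, so a_0 = ... = a_1 = 0. Factor out: x = 19^2 · u with u = 2 a unit in ℤ_19. Expand u iteratively via a_{v+i} = u_i mod 19, u_{i+1} = (u_i − a_{v+i})/19:
  u_0 = 2;  a_2 = 2;  u_1 = (u_0 − 2)/19 = 0
  u_1 = 0;  a_3 = 0;  u_2 = (u_1 − 0)/19 = 0
Digits: (0, 0, 2, 0).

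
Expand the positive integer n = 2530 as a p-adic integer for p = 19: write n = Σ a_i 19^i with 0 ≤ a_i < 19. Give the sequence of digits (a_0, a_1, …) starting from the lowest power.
(a_0, a_1, …) = (3, 0, 7)

Repeated division by 19 gives the digits low-to-high: 2530 = 3 + 7·19^2. Digit sequence: (3, 0, 7).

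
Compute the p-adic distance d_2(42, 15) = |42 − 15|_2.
d_2(42, 15) = 1

Step 1 — x − y = 42 − 15 = 27. Step 2 — v_2(27) = 0 (factor: 27 = (2^0 · 27); the sign does not affect v_p). Step 3 — |x − y|_2 = 2^{0} = 1.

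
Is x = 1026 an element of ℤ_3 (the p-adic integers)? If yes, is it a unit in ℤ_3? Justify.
x ∈ ℤ_3 but not a unit; v_3(x) = 3 > 0

ℤ_3 = {x ∈ ℚ_3 : v_3(x) ≥ 0} and ℤ_3^× = {x ∈ ℤ_3 : v_3(x) = 0}. Here v_3(1026) = v_3(num) − v_3(den) = 3; compare against these criteria.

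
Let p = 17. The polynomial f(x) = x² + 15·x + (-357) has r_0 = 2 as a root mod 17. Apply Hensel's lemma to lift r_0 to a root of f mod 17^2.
r_1 = 19 (mod 289)

Hensel: r_{i+1} = r_i − f(r_i)·(f′(r_i))^{-1} mod 17^{i+2}, f′(x) = 2x + 15. Iterate:
  r_0 = 2 (mod 17)
  r_1 = 19 (mod 289)
Final: r = 19 satisfies f(r) ≡ 0 mod 17^2.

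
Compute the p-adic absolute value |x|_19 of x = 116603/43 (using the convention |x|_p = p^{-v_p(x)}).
|116603/43|_19 = 1/6859

Step 1 — compute v_19(x) by factoring powers of 19 out of the numerator and denominator: v_19(116603/43) = 3. Step 2 — apply |x|_p = p^{-v_p(x)} = 19^{-3} = 1/6859.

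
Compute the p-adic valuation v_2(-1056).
v_2(-1056) = 5

v_2(n) is the largest exponent k such that 2^k divides n. Factor out: -1056 = -2^5 · 33. (Sign doesn't affect v_p.) So v_2(-1056) = 5.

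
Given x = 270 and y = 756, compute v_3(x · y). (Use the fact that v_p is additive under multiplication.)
v_3(204120) = 6

v_p(x) = 3 (factor: 270 = 3^3 · 10); v_p(y) = 3 (factor: 756 = 3^3 · 28). Additivity: v_p(xy) = v_p(x) + v_p(y) = 3 + 3 = 6. (Direct check: xy = 204120 = 3^6 · (280).)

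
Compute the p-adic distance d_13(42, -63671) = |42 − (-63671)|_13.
d_13(42, -63671) = 1/2197

Step 1 — x − y = 42 − (-63671) = 63713. Step 2 — v_13(63713) = 3 (factor: 63713 = (13^3 · 29); the sign does not affect v_p). Step 3 — |x − y|_13 = 13^{-3} = 1/2197.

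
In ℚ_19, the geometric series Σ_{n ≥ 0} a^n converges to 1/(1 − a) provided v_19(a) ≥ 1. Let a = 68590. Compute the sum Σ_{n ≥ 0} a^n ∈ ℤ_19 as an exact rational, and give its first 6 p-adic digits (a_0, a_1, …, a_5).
Σ a^n = 1/(1 − a) = -1/68589;  first 6 digits = (1, 0, 0, 10, 0, 0)

v_19(a) = 3 ≥ 1, so the series converges in ℤ_19 to 1/(1 − a) = 1/(1 − 68590) = -1/68589. Expand this rational in ℤ_19: compute digits iteratively via d_i = x_i mod 19, x_{i+1} = (x_i − d_i)/19. The first 6 digits are (1, 0, 0, 10, 0, 0).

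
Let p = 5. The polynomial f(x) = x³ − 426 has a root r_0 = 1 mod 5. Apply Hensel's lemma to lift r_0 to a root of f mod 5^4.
r_3 = 351 (mod 625)

Hensel: r_{i+1} = r_i − f(r_i)/f′(r_i) mod 5^{i+2}, where f′(x) = 3x². Iterate:
  r_0 = 1 (mod 5)
  r_1 = 1 (mod 25)
  r_2 = 101 (mod 125)
  r_3 = 351 (mod 625)
Final: r = 351 with f(r) ≡ 0 mod 5^4.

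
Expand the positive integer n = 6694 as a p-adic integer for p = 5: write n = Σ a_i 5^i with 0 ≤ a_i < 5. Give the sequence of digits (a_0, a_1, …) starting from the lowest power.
(a_0, a_1, …) = (4, 3, 2, 3, 0, 2)

Repeated division by 5 gives the digits low-to-high: 6694 = 4 + 3·5^1 + 2·5^2 + 3·5^3 + 2·5^5. Digit sequence: (4, 3, 2, 3, 0, 2).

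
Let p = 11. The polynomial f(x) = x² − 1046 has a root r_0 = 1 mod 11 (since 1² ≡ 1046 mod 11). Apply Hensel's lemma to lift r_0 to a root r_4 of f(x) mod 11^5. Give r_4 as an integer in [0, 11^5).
r_4 = 87462 (mod 161051)

Hensel's recurrence: r_{i+1} = r_i − f(r_i)·(f′(r_i))^{-1} mod 11^{i+2}, with f′(x) = 2x. Iterate:
  r_0 = 1 (mod 11)
  r_1 = 100 (mod 121)
  r_2 = 947 (mod 1331)
  r_3 = 14257 (mod 14641)
  r_4 = 87462 (mod 161051)
Final: r_4 = 87462, and one checks f(r_4) ≡ 0 mod 11^5.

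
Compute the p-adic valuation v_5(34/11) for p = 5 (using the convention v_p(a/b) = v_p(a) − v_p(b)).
v_5(34/11) = 0

Factor powers of 5 from the numerator and denominator of the reduced fraction: 34 = 5^0 · 34 and 11 = 5^0 · 11. Apply v_p(a/b) = v_p(a) − v_p(b): v_5(34/11) = 0 − 0 = 0.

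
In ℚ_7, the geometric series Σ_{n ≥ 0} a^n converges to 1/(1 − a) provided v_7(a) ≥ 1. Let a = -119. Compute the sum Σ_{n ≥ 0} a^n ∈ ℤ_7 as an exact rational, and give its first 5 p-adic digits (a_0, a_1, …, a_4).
Σ a^n = 1/(1 − a) = 1/120;  first 5 digits = (1, 4, 6, 6, 0)

v_7(a) = 1 ≥ 1, so the series converges in ℤ_7 to 1/(1 − a) = 1/(1 − (-119)) = 1/120. Expand this rational in ℤ_7: compute digits iteratively via d_i = x_i mod 7, x_{i+1} = (x_i − d_i)/7. The first 5 digits are (1, 4, 6, 6, 0).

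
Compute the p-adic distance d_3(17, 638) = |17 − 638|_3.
d_3(17, 638) = 1/27

Step 1 — x − y = 17 − 638 = -621. Step 2 — v_3(-621) = 3 (factor: -621 = −(3^3 · 23); the sign does not affect v_p). Step 3 — |x − y|_3 = 3^{-3} = 1/27.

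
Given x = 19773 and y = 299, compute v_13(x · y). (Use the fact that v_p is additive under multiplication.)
v_13(5912127) = 4

v_p(x) = 3 (factor: 19773 = 13^3 · 9); v_p(y) = 1 (factor: 299 = 13^1 · 23). Additivity: v_p(xy) = v_p(x) + v_p(y) = 3 + 1 = 4. (Direct check: xy = 5912127 = 13^4 · (207).)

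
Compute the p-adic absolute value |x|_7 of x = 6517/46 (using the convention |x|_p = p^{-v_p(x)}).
|6517/46|_7 = 1/343

Step 1 — compute v_7(x) by factoring powers of 7 out of the numerator and denominator: v_7(6517/46) = 3. Step 2 — apply |x|_p = p^{-v_p(x)} = 7^{-3} = 1/343.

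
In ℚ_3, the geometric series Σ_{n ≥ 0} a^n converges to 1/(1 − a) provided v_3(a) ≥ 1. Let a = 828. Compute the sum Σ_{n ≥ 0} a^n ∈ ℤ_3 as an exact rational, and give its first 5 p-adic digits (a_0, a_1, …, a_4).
Σ a^n = 1/(1 − a) = -1/827;  first 5 digits = (1, 0, 2, 0, 2)

v_3(a) = 2 ≥ 1, so the series converges in ℤ_3 to 1/(1 − a) = 1/(1 − 828) = -1/827. Expand this rational in ℤ_3: compute digits iteratively via d_i = x_i mod 3, x_{i+1} = (x_i − d_i)/3. The first 5 digits are (1, 0, 2, 0, 2).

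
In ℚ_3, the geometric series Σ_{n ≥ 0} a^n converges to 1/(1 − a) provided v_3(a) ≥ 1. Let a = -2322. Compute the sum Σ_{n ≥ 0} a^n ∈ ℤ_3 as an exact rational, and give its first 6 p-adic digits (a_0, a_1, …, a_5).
Σ a^n = 1/(1 − a) = 1/2323;  first 6 digits = (1, 0, 0, 1, 1, 2)

v_3(a) = 3 ≥ 1, so the series converges in ℤ_3 to 1/(1 − a) = 1/(1 − (-2322)) = 1/2323. Expand this rational in ℤ_3: compute digits iteratively via d_i = x_i mod 3, x_{i+1} = (x_i − d_i)/3. The first 6 digits are (1, 0, 0, 1, 1, 2).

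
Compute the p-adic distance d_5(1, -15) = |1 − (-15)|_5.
d_5(1, -15) = 1

Step 1 — x − y = 1 − (-15) = 16. Step 2 — v_5(16) = 0 (factor: 16 = (5^0 · 16); the sign does not affect v_p). Step 3 — |x − y|_5 = 5^{0} = 1.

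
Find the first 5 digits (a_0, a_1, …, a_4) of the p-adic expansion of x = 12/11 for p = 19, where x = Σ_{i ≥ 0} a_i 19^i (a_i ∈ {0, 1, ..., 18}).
(a_0, …, a_4) = (8, 10, 15, 13, 1)

v_19(12/11) = 0 (numerator and denominator both coprime to 19), so x ∈ ℤ_19^×. Compute digits iteratively via a_i = x_i mod 19, x_{i+1} = (x_i − a_i)/19, with x_0 = x:
  x_0 = 12/11;  a_0 = 8;  x_1 = (x_0 − 8)/19 = -4/11
  x_1 = -4/11;  a_1 = 10;  x_2 = (x_1 − 10)/19 = -6/11
  x_2 = -6/11;  a_2 = 15;  x_3 = (x_2 − 15)/19 = -9/11
  x_3 = -9/11;  a_3 = 13;  x_4 = (x_3 − 13)/19 = -8/11
  x_4 = -8/11;  a_4 = 1;  x_5 = (x_4 − 1)/19 = -1/11
Digits: (8, 10, 15, 13, 1).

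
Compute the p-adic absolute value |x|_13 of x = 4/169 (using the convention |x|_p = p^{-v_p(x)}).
|4/169|_13 = 169

Step 1 — compute v_13(x) by factoring powers of 13 out of the numerator and denominator: v_13(4/169) = -2. Step 2 — apply |x|_p = p^{-v_p(x)} = 13^{2} = 169.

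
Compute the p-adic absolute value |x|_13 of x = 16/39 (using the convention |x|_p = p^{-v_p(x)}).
|16/39|_13 = 13

Step 1 — compute v_13(x) by factoring powers of 13 out of the numerator and denominator: v_13(16/39) = -1. Step 2 — apply |x|_p = p^{-v_p(x)} = 13^{1} = 13.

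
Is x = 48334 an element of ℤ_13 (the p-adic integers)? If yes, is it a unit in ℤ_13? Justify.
x ∈ ℤ_13 but not a unit; v_13(x) = 3 > 0

ℤ_13 = {x ∈ ℚ_13 : v_13(x) ≥ 0} and ℤ_13^× = {x ∈ ℤ_13 : v_13(x) = 0}. Here v_13(48334) = v_13(num) − v_13(den) = 3; compare against these criteria.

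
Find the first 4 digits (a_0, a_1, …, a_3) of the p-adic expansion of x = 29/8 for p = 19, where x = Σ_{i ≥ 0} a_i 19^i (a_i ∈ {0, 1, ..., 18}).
(a_0, …, a_3) = (6, 7, 2, 7)

v_19(29/8) = 0 (numerator and denominator both coprime to 19), so x ∈ ℤ_19^×. Compute digits iteratively via a_i = x_i mod 19, x_{i+1} = (x_i − a_i)/19, with x_0 = x:
  x_0 = 29/8;  a_0 = 6;  x_1 = (x_0 − 6)/19 = -1/8
  x_1 = -1/8;  a_1 = 7;  x_2 = (x_1 − 7)/19 = -3/8
  x_2 = -3/8;  a_2 = 2;  x_3 = (x_2 − 2)/19 = -1/8
  x_3 = -1/8;  a_3 = 7;  x_4 = (x_3 − 7)/19 = -3/8
Digits: (6, 7, 2, 7).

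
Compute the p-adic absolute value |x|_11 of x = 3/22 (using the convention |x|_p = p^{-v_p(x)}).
|3/22|_11 = 11

Step 1 — compute v_11(x) by factoring powers of 11 out of the numerator and denominator: v_11(3/22) = -1. Step 2 — apply |x|_p = p^{-v_p(x)} = 11^{1} = 11.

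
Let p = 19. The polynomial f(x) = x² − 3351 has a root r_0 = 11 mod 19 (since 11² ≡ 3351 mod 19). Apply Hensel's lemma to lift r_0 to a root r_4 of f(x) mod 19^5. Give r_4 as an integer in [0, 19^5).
r_4 = 492168 (mod 2476099)

Hensel's recurrence: r_{i+1} = r_i − f(r_i)·(f′(r_i))^{-1} mod 19^{i+2}, with f′(x) = 2x. Iterate:
  r_0 = 11 (mod 19)
  r_1 = 125 (mod 361)
  r_2 = 5179 (mod 6859)
  r_3 = 101205 (mod 130321)
  r_4 = 492168 (mod 2476099)
Final: r_4 = 492168, and one checks f(r_4) ≡ 0 mod 19^5.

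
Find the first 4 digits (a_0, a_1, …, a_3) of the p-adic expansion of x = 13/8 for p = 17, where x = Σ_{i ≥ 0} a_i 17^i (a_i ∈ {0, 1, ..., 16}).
(a_0, …, a_3) = (8, 6, 6, 6)

v_17(13/8) = 0 (numerator and denominator both coprime to 17), so x ∈ ℤ_17^×. Compute digits iteratively via a_i = x_i mod 17, x_{i+1} = (x_i − a_i)/17, with x_0 = x:
  x_0 = 13/8;  a_0 = 8;  x_1 = (x_0 − 8)/17 = -3/8
  x_1 = -3/8;  a_1 = 6;  x_2 = (x_1 − 6)/17 = -3/8
  x_2 = -3/8;  a_2 = 6;  x_3 = (x_2 − 6)/17 = -3/8
  x_3 = -3/8;  a_3 = 6;  x_4 = (x_3 − 6)/17 = -3/8
Digits: (8, 6, 6, 6).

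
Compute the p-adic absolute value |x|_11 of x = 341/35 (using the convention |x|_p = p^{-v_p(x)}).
|341/35|_11 = 1/11

Step 1 — compute v_11(x) by factoring powers of 11 out of the numerator and denominator: v_11(341/35) = 1. Step 2 — apply |x|_p = p^{-v_p(x)} = 11^{-1} = 1/11.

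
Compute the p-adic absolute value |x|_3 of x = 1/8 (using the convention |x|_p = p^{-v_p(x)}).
|1/8|_3 = 1

Step 1 — compute v_3(x) by factoring powers of 3 out of the numerator and denominator: v_3(1/8) = 0. Step 2 — apply |x|_p = p^{-v_p(x)} = 3^{0} = 1.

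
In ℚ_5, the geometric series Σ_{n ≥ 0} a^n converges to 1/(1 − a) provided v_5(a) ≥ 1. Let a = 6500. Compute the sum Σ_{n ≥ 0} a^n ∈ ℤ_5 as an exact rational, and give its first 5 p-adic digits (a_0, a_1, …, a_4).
Σ a^n = 1/(1 − a) = -1/6499;  first 5 digits = (1, 0, 0, 2, 0)

v_5(a) = 3 ≥ 1, so the series converges in ℤ_5 to 1/(1 − a) = 1/(1 − 6500) = -1/6499. Expand this rational in ℤ_5: compute digits iteratively via d_i = x_i mod 5, x_{i+1} = (x_i − d_i)/5. The first 5 digits are (1, 0, 0, 2, 0).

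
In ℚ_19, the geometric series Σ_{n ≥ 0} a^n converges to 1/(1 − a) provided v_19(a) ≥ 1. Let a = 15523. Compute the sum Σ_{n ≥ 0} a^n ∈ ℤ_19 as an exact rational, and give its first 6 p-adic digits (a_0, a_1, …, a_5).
Σ a^n = 1/(1 − a) = -1/15522;  first 6 digits = (1, 0, 5, 2, 6, 2)

v_19(a) = 2 ≥ 1, so the series converges in ℤ_19 to 1/(1 − a) = 1/(1 − 15523) = -1/15522. Expand this rational in ℤ_19: compute digits iteratively via d_i = x_i mod 19, x_{i+1} = (x_i − d_i)/19. The first 6 digits are (1, 0, 5, 2, 6, 2).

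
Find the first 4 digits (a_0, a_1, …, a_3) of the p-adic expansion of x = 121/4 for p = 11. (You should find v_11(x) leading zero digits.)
(a_0, …, a_3) = (0, 0, 3, 8)

v_11(121/4) = 2, so a_0 = ... = a_1 = 0. Factor out: x = 11^2 · u with u = 1/4 a unit in ℤ_11. Expand u iteratively via a_{v+i} = u_i mod 11, u_{i+1} = (u_i − a_{v+i})/11:
  u_0 = 1/4;  a_2 = 3;  u_1 = (u_0 − 3)/11 = -1/4
  u_1 = -1/4;  a_3 = 8;  u_2 = (u_1 − 8)/11 = -3/4
Digits: (0, 0, 3, 8).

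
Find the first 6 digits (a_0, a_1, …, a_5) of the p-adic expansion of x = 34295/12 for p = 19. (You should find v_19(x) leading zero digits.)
(a_0, …, a_5) = (0, 0, 0, 2, 11, 1)

v_19(34295/12) = 3, so a_0 = ... = a_2 = 0. Factor out: x = 19^3 · u with u = 5/12 a unit in ℤ_19. Expand u iteratively via a_{v+i} = u_i mod 19, u_{i+1} = (u_i − a_{v+i})/19:
  u_0 = 5/12;  a_3 = 2;  u_1 = (u_0 − 2)/19 = -1/12
  u_1 = -1/12;  a_4 = 11;  u_2 = (u_1 − 11)/19 = -7/12
  u_2 = -7/12;  a_5 = 1;  u_3 = (u_2 − 1)/19 = -1/12
Digits: (0, 0, 0, 2, 11, 1).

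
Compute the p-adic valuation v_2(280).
v_2(280) = 3

v_2(n) is the largest exponent k such that 2^k divides n. Factor out: 280 = 2^3 · 35. (Sign doesn't affect v_p.) So v_2(280) = 3.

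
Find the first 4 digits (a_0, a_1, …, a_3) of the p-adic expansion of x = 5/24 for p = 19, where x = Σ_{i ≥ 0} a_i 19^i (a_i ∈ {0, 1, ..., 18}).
(a_0, …, a_3) = (1, 15, 0, 15)

v_19(5/24) = 0 (numerator and denominator both coprime to 19), so x ∈ ℤ_19^×. Compute digits iteratively via a_i = x_i mod 19, x_{i+1} = (x_i − a_i)/19, with x_0 = x:
  x_0 = 5/24;  a_0 = 1;  x_1 = (x_0 − 1)/19 = -1/24
  x_1 = -1/24;  a_1 = 15;  x_2 = (x_1 − 15)/19 = -19/24
  x_2 = -19/24;  a_2 = 0;  x_3 = (x_2 − 0)/19 = -1/24
  x_3 = -1/24;  a_3 = 15;  x_4 = (x_3 − 15)/19 = -19/24
Digits: (1, 15, 0, 15).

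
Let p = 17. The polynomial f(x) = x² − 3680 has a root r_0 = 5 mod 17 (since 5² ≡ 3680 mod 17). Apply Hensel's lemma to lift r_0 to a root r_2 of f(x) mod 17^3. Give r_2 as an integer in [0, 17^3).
r_2 = 1382 (mod 4913)

Hensel's recurrence: r_{i+1} = r_i − f(r_i)·(f′(r_i))^{-1} mod 17^{i+2}, with f′(x) = 2x. Iterate:
  r_0 = 5 (mod 17)
  r_1 = 226 (mod 289)
  r_2 = 1382 (mod 4913)
Final: r_2 = 1382, and one checks f(r_2) ≡ 0 mod 17^3.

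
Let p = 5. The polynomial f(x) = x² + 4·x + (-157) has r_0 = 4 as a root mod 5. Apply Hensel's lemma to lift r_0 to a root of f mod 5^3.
r_2 = 4 (mod 125)

Hensel: r_{i+1} = r_i − f(r_i)·(f′(r_i))^{-1} mod 5^{i+2}, f′(x) = 2x + 4. Iterate:
  r_0 = 4 (mod 5)
  r_1 = 4 (mod 25)
  r_2 = 4 (mod 125)
Final: r = 4 satisfies f(r) ≡ 0 mod 5^3.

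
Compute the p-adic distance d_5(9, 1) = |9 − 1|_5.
d_5(9, 1) = 1

Step 1 — x − y = 9 − 1 = 8. Step 2 — v_5(8) = 0 (factor: 8 = (5^0 · 8); the sign does not affect v_p). Step 3 — |x − y|_5 = 5^{0} = 1.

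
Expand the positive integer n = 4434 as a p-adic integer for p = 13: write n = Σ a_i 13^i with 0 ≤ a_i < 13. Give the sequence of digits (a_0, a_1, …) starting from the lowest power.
(a_0, a_1, …) = (1, 3, 0, 2)

Repeated division by 13 gives the digits low-to-high: 4434 = 1 + 3·13^1 + 2·13^3. Digit sequence: (1, 3, 0, 2).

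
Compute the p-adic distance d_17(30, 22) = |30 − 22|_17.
d_17(30, 22) = 1

Step 1 — x − y = 30 − 22 = 8. Step 2 — v_17(8) = 0 (factor: 8 = (17^0 · 8); the sign does not affect v_p). Step 3 — |x − y|_17 = 17^{0} = 1.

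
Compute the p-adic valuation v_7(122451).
v_7(122451) = 4

v_7(n) is the largest exponent k such that 7^k divides n. Factor out: 122451 = 7^4 · 51. (Sign doesn't affect v_p.) So v_7(122451) = 4.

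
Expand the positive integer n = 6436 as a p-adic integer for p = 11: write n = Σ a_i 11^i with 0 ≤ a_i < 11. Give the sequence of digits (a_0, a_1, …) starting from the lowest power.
(a_0, a_1, …) = (1, 2, 9, 4)

Repeated division by 11 gives the digits low-to-high: 6436 = 1 + 2·11^1 + 9·11^2 + 4·11^3. Digit sequence: (1, 2, 9, 4).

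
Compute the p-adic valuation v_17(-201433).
v_17(-201433) = 3

v_17(n) is the largest exponent k such that 17^k divides n. Factor out: -201433 = -17^3 · 41. (Sign doesn't affect v_p.) So v_17(-201433) = 3.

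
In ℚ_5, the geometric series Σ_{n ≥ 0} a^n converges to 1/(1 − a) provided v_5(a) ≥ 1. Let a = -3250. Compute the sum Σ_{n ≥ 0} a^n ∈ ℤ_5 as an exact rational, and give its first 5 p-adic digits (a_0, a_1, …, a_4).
Σ a^n = 1/(1 − a) = 1/3251;  first 5 digits = (1, 0, 0, 4, 4)

v_5(a) = 3 ≥ 1, so the series converges in ℤ_5 to 1/(1 − a) = 1/(1 − (-3250)) = 1/3251. Expand this rational in ℤ_5: compute digits iteratively via d_i = x_i mod 5, x_{i+1} = (x_i − d_i)/5. The first 5 digits are (1, 0, 0, 4, 4).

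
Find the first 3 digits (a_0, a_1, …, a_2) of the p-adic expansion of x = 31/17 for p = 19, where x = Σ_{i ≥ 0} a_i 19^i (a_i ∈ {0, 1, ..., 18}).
(a_0, …, a_2) = (13, 5, 12)

v_19(31/17) = 0 (numerator and denominator both coprime to 19), so x ∈ ℤ_19^×. Compute digits iteratively via a_i = x_i mod 19, x_{i+1} = (x_i − a_i)/19, with x_0 = x:
  x_0 = 31/17;  a_0 = 13;  x_1 = (x_0 − 13)/19 = -10/17
  x_1 = -10/17;  a_1 = 5;  x_2 = (x_1 − 5)/19 = -5/17
  x_2 = -5/17;  a_2 = 12;  x_3 = (x_2 − 12)/19 = -11/17
Digits: (13, 5, 12).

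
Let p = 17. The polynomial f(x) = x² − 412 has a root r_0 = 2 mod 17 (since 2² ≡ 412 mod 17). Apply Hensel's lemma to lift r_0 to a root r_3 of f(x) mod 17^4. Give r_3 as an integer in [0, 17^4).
r_3 = 46633 (mod 83521)

Hensel's recurrence: r_{i+1} = r_i − f(r_i)·(f′(r_i))^{-1} mod 17^{i+2}, with f′(x) = 2x. Iterate:
  r_0 = 2 (mod 17)
  r_1 = 104 (mod 289)
  r_2 = 2416 (mod 4913)
  r_3 = 46633 (mod 83521)
Final: r_3 = 46633, and one checks f(r_3) ≡ 0 mod 17^4.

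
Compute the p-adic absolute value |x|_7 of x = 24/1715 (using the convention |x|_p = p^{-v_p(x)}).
|24/1715|_7 = 343

Step 1 — compute v_7(x) by factoring powers of 7 out of the numerator and denominator: v_7(24/1715) = -3. Step 2 — apply |x|_p = p^{-v_p(x)} = 7^{3} = 343.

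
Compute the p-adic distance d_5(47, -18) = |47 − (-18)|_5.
d_5(47, -18) = 1/5

Step 1 — x − y = 47 − (-18) = 65. Step 2 — v_5(65) = 1 (factor: 65 = (5^1 · 13); the sign does not affect v_p). Step 3 — |x − y|_5 = 5^{-1} = 1/5.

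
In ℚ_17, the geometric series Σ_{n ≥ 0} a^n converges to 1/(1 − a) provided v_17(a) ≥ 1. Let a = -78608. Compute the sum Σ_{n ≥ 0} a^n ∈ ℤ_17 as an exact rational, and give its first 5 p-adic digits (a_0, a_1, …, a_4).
Σ a^n = 1/(1 − a) = 1/78609;  first 5 digits = (1, 0, 0, 1, 16)

v_17(a) = 3 ≥ 1, so the series converges in ℤ_17 to 1/(1 − a) = 1/(1 − (-78608)) = 1/78609. Expand this rational in ℤ_17: compute digits iteratively via d_i = x_i mod 17, x_{i+1} = (x_i − d_i)/17. The first 5 digits are (1, 0, 0, 1, 16).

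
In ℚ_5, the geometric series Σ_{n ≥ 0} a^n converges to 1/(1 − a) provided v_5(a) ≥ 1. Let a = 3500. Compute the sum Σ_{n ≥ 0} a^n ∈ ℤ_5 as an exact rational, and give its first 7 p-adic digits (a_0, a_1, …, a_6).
Σ a^n = 1/(1 − a) = -1/3499;  first 7 digits = (1, 0, 0, 3, 0, 1, 4)

v_5(a) = 3 ≥ 1, so the series converges in ℤ_5 to 1/(1 − a) = 1/(1 − 3500) = -1/3499. Expand this rational in ℤ_5: compute digits iteratively via d_i = x_i mod 5, x_{i+1} = (x_i − d_i)/5. The first 7 digits are (1, 0, 0, 3, 0, 1, 4).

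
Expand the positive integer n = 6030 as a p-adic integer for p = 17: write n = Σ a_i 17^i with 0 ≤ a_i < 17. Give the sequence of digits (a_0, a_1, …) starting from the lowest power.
(a_0, a_1, …) = (12, 14, 3, 1)

Repeated division by 17 gives the digits low-to-high: 6030 = 12 + 14·17^1 + 3·17^2 + 1·17^3. Digit sequence: (12, 14, 3, 1).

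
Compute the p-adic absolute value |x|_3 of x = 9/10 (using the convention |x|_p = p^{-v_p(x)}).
|9/10|_3 = 1/9

Step 1 — compute v_3(x) by factoring powers of 3 out of the numerator and denominator: v_3(9/10) = 2. Step 2 — apply |x|_p = p^{-v_p(x)} = 3^{-2} = 1/9.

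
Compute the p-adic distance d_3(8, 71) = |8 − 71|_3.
d_3(8, 71) = 1/9

Step 1 — x − y = 8 − 71 = -63. Step 2 — v_3(-63) = 2 (factor: -63 = −(3^2 · 7); the sign does not affect v_p). Step 3 — |x − y|_3 = 3^{-2} = 1/9.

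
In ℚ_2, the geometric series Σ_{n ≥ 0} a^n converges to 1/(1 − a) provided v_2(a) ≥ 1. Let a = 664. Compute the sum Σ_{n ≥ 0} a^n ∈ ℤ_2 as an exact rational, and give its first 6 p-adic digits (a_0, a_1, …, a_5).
Σ a^n = 1/(1 − a) = -1/663;  first 6 digits = (1, 0, 0, 1, 1, 0)

v_2(a) = 3 ≥ 1, so the series converges in ℤ_2 to 1/(1 − a) = 1/(1 − 664) = -1/663. Expand this rational in ℤ_2: compute digits iteratively via d_i = x_i mod 2, x_{i+1} = (x_i − d_i)/2. The first 6 digits are (1, 0, 0, 1, 1, 0).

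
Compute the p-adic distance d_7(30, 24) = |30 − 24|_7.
d_7(30, 24) = 1

Step 1 — x − y = 30 − 24 = 6. Step 2 — v_7(6) = 0 (factor: 6 = (7^0 · 6); the sign does not affect v_p). Step 3 — |x − y|_7 = 7^{0} = 1.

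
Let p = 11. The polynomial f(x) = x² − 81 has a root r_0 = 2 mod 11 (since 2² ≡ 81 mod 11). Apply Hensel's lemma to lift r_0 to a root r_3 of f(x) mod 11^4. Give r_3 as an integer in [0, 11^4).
r_3 = 14632 (mod 14641)

Hensel's recurrence: r_{i+1} = r_i − f(r_i)·(f′(r_i))^{-1} mod 11^{i+2}, with f′(x) = 2x. Iterate:
  r_0 = 2 (mod 11)
  r_1 = 112 (mod 121)
  r_2 = 1322 (mod 1331)
  r_3 = 14632 (mod 14641)
Final: r_3 = 14632, and one checks f(r_3) ≡ 0 mod 11^4.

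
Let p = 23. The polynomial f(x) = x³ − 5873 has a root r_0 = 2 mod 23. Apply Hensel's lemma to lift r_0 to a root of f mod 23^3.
r_2 = 5384 (mod 12167)

Hensel: r_{i+1} = r_i − f(r_i)/f′(r_i) mod 23^{i+2}, where f′(x) = 3x². Iterate:
  r_0 = 2 (mod 23)
  r_1 = 94 (mod 529)
  r_2 = 5384 (mod 12167)
Final: r = 5384 with f(r) ≡ 0 mod 23^3.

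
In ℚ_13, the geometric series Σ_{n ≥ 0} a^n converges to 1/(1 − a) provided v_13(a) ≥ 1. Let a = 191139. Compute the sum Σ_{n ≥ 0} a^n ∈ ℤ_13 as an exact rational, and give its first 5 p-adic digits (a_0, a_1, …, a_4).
Σ a^n = 1/(1 − a) = -1/191138;  first 5 digits = (1, 0, 0, 9, 6)

v_13(a) = 3 ≥ 1, so the series converges in ℤ_13 to 1/(1 − a) = 1/(1 − 191139) = -1/191138. Expand this rational in ℤ_13: compute digits iteratively via d_i = x_i mod 13, x_{i+1} = (x_i − d_i)/13. The first 5 digits are (1, 0, 0, 9, 6).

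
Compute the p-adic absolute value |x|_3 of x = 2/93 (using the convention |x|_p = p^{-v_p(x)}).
|2/93|_3 = 3

Step 1 — compute v_3(x) by factoring powers of 3 out of the numerator and denominator: v_3(2/93) = -1. Step 2 — apply |x|_p = p^{-v_p(x)} = 3^{1} = 3.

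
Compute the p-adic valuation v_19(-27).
v_19(-27) = 0

v_19(n) is the largest exponent k such that 19^k divides n. Factor out: -27 = -19^0 · 27. (Sign doesn't affect v_p.) So v_19(-27) = 0.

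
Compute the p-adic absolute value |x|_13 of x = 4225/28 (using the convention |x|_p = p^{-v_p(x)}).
|4225/28|_13 = 1/169

Step 1 — compute v_13(x) by factoring powers of 13 out of the numerator and denominator: v_13(4225/28) = 2. Step 2 — apply |x|_p = p^{-v_p(x)} = 13^{-2} = 1/169.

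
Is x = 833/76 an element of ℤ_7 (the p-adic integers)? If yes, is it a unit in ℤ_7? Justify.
x ∈ ℤ_7 but not a unit; v_7(x) = 2 > 0

ℤ_7 = {x ∈ ℚ_7 : v_7(x) ≥ 0} and ℤ_7^× = {x ∈ ℤ_7 : v_7(x) = 0}. Here v_7(833/76) = v_7(num) − v_7(den) = 2; compare against these criteria.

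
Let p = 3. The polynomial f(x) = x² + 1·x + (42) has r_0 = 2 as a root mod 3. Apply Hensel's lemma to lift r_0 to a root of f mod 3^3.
r_2 = 23 (mod 27)

Hensel: r_{i+1} = r_i − f(r_i)·(f′(r_i))^{-1} mod 3^{i+2}, f′(x) = 2x + 1. Iterate:
  r_0 = 2 (mod 3)
  r_1 = 5 (mod 9)
  r_2 = 23 (mod 27)
Final: r = 23 satisfies f(r) ≡ 0 mod 3^3.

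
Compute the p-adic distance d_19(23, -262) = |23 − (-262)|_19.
d_19(23, -262) = 1/19

Step 1 — x − y = 23 − (-262) = 285. Step 2 — v_19(285) = 1 (factor: 285 = (19^1 · 15); the sign does not affect v_p). Step 3 — |x − y|_19 = 19^{-1} = 1/19.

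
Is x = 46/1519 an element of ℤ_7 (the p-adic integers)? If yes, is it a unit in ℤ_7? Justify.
x ∉ ℤ_7 (v_7(x) = -2 < 0)

ℤ_7 = {x ∈ ℚ_7 : v_7(x) ≥ 0} and ℤ_7^× = {x ∈ ℤ_7 : v_7(x) = 0}. Here v_7(46/1519) = v_7(num) − v_7(den) = -2; compare against these criteria.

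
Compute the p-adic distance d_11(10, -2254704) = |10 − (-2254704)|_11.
d_11(10, -2254704) = 1/161051

Step 1 — x − y = 10 − (-2254704) = 2254714. Step 2 — v_11(2254714) = 5 (factor: 2254714 = (11^5 · 14); the sign does not affect v_p). Step 3 — |x − y|_11 = 11^{-5} = 1/161051.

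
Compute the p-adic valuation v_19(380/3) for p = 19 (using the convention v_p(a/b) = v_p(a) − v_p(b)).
v_19(380/3) = 1

Factor powers of 19 from the numerator and denominator of the reduced fraction: 380 = 19^1 · 20 and 3 = 19^0 · 3. Apply v_p(a/b) = v_p(a) − v_p(b): v_19(380/3) = 1 − 0 = 1.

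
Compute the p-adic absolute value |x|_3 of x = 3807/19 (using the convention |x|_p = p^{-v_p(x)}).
|3807/19|_3 = 1/81

Step 1 — compute v_3(x) by factoring powers of 3 out of the numerator and denominator: v_3(3807/19) = 4. Step 2 — apply |x|_p = p^{-v_p(x)} = 3^{-4} = 1/81.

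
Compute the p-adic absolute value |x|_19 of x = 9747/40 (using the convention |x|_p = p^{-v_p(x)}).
|9747/40|_19 = 1/361

Step 1 — compute v_19(x) by factoring powers of 19 out of the numerator and denominator: v_19(9747/40) = 2. Step 2 — apply |x|_p = p^{-v_p(x)} = 19^{-2} = 1/361.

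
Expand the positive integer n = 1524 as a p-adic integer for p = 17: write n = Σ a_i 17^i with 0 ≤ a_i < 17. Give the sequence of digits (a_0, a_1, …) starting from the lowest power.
(a_0, a_1, …) = (11, 4, 5)

Repeated division by 17 gives the digits low-to-high: 1524 = 11 + 4·17^1 + 5·17^2. Digit sequence: (11, 4, 5).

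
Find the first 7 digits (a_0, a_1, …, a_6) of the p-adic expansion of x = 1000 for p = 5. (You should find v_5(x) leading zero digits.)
(a_0, …, a_6) = (0, 0, 0, 3, 1, 0, 0)

v_5(1000) = 3, so a_0 = ... = a_2 = 0. Factor out: x = 5^3 · u with u = 8 a unit in ℤ_5. Expand u iteratively via a_{v+i} = u_i mod 5, u_{i+1} = (u_i − a_{v+i})/5:
  u_0 = 8;  a_3 = 3;  u_1 = (u_0 − 3)/5 = 1
  u_1 = 1;  a_4 = 1;  u_2 = (u_1 − 1)/5 = 0
  u_2 = 0;  a_5 = 0;  u_3 = (u_2 − 0)/5 = 0
  u_3 = 0;  a_6 = 0;  u_4 = (u_3 − 0)/5 = 0
Digits: (0, 0, 0, 3, 1, 0, 0).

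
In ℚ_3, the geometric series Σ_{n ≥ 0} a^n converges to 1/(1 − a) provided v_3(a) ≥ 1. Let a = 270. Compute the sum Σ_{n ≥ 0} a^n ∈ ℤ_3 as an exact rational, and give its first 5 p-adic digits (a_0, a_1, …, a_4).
Σ a^n = 1/(1 − a) = -1/269;  first 5 digits = (1, 0, 0, 1, 0)

v_3(a) = 3 ≥ 1, so the series converges in ℤ_3 to 1/(1 − a) = 1/(1 − 270) = -1/269. Expand this rational in ℤ_3: compute digits iteratively via d_i = x_i mod 3, x_{i+1} = (x_i − d_i)/3. The first 5 digits are (1, 0, 0, 1, 0).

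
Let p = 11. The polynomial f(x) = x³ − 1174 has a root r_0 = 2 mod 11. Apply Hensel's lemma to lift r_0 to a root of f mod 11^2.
r_1 = 79 (mod 121)

Hensel: r_{i+1} = r_i − f(r_i)/f′(r_i) mod 11^{i+2}, where f′(x) = 3x². Iterate:
  r_0 = 2 (mod 11)
  r_1 = 79 (mod 121)
Final: r = 79 with f(r) ≡ 0 mod 11^2.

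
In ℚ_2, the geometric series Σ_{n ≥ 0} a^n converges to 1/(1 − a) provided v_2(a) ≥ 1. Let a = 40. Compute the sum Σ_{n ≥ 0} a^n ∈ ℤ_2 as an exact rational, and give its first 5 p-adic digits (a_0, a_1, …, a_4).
Σ a^n = 1/(1 − a) = -1/39;  first 5 digits = (1, 0, 0, 1, 0)

v_2(a) = 3 ≥ 1, so the series converges in ℤ_2 to 1/(1 − a) = 1/(1 − 40) = -1/39. Expand this rational in ℤ_2: compute digits iteratively via d_i = x_i mod 2, x_{i+1} = (x_i − d_i)/2. The first 5 digits are (1, 0, 0, 1, 0).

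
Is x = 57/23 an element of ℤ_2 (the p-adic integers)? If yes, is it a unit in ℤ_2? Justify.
x ∈ ℤ_2^× (unit); v_2(x) = 0

ℤ_2 = {x ∈ ℚ_2 : v_2(x) ≥ 0} and ℤ_2^× = {x ∈ ℤ_2 : v_2(x) = 0}. Here v_2(57/23) = v_2(num) − v_2(den) = 0; compare against these criteria.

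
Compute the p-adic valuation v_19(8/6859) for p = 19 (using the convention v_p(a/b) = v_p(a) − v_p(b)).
v_19(8/6859) = -3

Factor powers of 19 from the numerator and denominator of the reduced fraction: 8 = 19^0 · 8 and 6859 = 19^3 · 1. Apply v_p(a/b) = v_p(a) − v_p(b): v_19(8/6859) = 0 − 3 = -3.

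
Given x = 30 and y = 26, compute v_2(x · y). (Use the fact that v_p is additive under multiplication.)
v_2(780) = 2

v_p(x) = 1 (factor: 30 = 2^1 · 15); v_p(y) = 1 (factor: 26 = 2^1 · 13). Additivity: v_p(xy) = v_p(x) + v_p(y) = 1 + 1 = 2. (Direct check: xy = 780 = 2^2 · (195).)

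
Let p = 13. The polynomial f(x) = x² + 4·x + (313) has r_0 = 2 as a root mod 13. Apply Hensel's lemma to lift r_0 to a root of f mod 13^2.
r_1 = 67 (mod 169)

Hensel: r_{i+1} = r_i − f(r_i)·(f′(r_i))^{-1} mod 13^{i+2}, f′(x) = 2x + 4. Iterate:
  r_0 = 2 (mod 13)
  r_1 = 67 (mod 169)
Final: r = 67 satisfies f(r) ≡ 0 mod 13^2.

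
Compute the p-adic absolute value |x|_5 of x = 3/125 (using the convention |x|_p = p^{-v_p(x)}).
|3/125|_5 = 125

Step 1 — compute v_5(x) by factoring powers of 5 out of the numerator and denominator: v_5(3/125) = -3. Step 2 — apply |x|_p = p^{-v_p(x)} = 5^{3} = 125.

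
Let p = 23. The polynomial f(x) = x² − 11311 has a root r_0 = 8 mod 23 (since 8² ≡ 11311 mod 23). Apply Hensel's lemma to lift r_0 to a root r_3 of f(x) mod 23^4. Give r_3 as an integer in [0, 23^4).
r_3 = 93848 (mod 279841)

Hensel's recurrence: r_{i+1} = r_i − f(r_i)·(f′(r_i))^{-1} mod 23^{i+2}, with f′(x) = 2x. Iterate:
  r_0 = 8 (mod 23)
  r_1 = 215 (mod 529)
  r_2 = 8679 (mod 12167)
  r_3 = 93848 (mod 279841)
Final: r_3 = 93848, and one checks f(r_3) ≡ 0 mod 23^4.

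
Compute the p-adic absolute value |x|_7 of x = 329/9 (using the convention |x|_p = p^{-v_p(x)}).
|329/9|_7 = 1/7

Step 1 — compute v_7(x) by factoring powers of 7 out of the numerator and denominator: v_7(329/9) = 1. Step 2 — apply |x|_p = p^{-v_p(x)} = 7^{-1} = 1/7.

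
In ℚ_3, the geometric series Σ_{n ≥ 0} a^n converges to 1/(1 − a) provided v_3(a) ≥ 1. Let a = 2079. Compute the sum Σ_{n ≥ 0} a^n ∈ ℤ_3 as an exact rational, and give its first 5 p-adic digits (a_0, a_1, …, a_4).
Σ a^n = 1/(1 − a) = -1/2078;  first 5 digits = (1, 0, 0, 2, 1)

v_3(a) = 3 ≥ 1, so the series converges in ℤ_3 to 1/(1 − a) = 1/(1 − 2079) = -1/2078. Expand this rational in ℤ_3: compute digits iteratively via d_i = x_i mod 3, x_{i+1} = (x_i − d_i)/3. The first 5 digits are (1, 0, 0, 2, 1).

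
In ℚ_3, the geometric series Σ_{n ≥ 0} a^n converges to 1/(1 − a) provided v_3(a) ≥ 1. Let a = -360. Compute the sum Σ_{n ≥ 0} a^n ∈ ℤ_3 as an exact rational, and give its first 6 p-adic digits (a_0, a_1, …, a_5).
Σ a^n = 1/(1 − a) = 1/361;  first 6 digits = (1, 0, 2, 1, 2, 0)

v_3(a) = 2 ≥ 1, so the series converges in ℤ_3 to 1/(1 − a) = 1/(1 − (-360)) = 1/361. Expand this rational in ℤ_3: compute digits iteratively via d_i = x_i mod 3, x_{i+1} = (x_i − d_i)/3. The first 6 digits are (1, 0, 2, 1, 2, 0).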